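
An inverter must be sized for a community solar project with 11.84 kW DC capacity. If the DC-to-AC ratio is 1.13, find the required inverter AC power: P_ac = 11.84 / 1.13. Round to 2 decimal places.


The inverter AC capacity is determined by the DC/AC ratio.
Given: P_dc = 11.84 kW, DC/AC ratio = 1.13
P_ac = P_dc / ratio = 11.84 / 1.13
P_ac = 10.48 kW

10.48


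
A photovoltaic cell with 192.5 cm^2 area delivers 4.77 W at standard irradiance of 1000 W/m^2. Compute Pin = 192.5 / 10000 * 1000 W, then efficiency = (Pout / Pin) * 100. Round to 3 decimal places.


First compute the input power:
  Pin = area_cm2 / 10000 * G = 192.5 / 10000 * 1000 = 19.25 W
Then compute efficiency:
  Efficiency = (Pout / Pin) * 100 = (4.77 / 19.25) * 100
  Efficiency = 24.779%

24.779


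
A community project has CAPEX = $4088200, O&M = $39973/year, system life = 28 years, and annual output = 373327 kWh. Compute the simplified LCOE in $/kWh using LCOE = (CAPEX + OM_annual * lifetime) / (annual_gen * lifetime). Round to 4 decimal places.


Total cost = CAPEX + OM * lifetime = 4088200 + 39973 * 28 = 4088200 + 1119244 = 5207444
Total generation = annual * lifetime = 373327 * 28 = 10453156 kWh
LCOE = 5207444 / 10453156
LCOE = 0.4982 $/kWh

0.4982


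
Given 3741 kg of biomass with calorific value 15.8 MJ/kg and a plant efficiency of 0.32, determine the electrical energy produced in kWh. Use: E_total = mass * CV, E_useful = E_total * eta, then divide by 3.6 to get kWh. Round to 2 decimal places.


Total energy = mass * CV = 3741 * 15.8 = 59107.8 MJ
Useful energy = total * eta = 59107.8 * 0.32 = 18914.5 MJ
Convert to kWh: 18914.5 / 3.6
Useful energy = 5254.03 kWh

5254.03


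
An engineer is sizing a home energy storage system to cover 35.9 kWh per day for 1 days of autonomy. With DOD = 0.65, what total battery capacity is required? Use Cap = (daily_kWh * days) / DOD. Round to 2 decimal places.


Total energy needed = daily * days = 35.9 * 1 = 35.9 kWh
Account for depth of discharge:
  Cap = total_energy / DOD = 35.9 / 0.65
  Cap = 55.23 kWh

55.23


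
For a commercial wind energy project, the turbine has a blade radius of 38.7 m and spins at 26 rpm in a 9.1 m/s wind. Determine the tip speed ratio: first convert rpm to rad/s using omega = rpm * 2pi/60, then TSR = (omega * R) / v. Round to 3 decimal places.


Convert rotational speed to rad/s:
  omega = 26 * 2 * pi / 60 = 2.7227 rad/s
Compute tip speed:
  v_tip = omega * R = 2.7227 * 38.7 = 105.369 m/s
Tip speed ratio:
  TSR = v_tip / v_wind = 105.369 / 9.1 = 11.579

11.579


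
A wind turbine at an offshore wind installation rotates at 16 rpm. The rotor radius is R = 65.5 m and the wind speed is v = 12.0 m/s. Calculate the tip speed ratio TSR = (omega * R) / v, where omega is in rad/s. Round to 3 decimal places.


Convert rotational speed to rad/s:
  omega = 16 * 2 * pi / 60 = 1.6755 rad/s
Compute tip speed:
  v_tip = omega * R = 1.6755 * 65.5 = 109.746 m/s
Tip speed ratio:
  TSR = v_tip / v_wind = 109.746 / 12.0 = 9.146

9.146


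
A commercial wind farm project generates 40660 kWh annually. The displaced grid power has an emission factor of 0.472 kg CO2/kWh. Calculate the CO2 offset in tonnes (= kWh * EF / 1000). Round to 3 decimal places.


CO2 offset in kg = generation * emission_factor
CO2 offset = 40660 * 0.472 = 19191.52 kg
Convert to tonnes:
  CO2 offset = 19191.52 / 1000 = 19.192 tonnes

19.192


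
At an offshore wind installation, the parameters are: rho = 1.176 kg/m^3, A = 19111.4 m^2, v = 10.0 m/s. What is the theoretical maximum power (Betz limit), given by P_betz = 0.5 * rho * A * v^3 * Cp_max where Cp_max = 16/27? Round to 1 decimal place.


The Betz coefficient Cp_max = 16/27 = 0.5926
v^3 = 10.0^3 = 1000.0
P_betz = 0.5 * rho * A * v^3 * Cp_max
P_betz = 0.5 * 1.176 * 19111.4 * 1000.0 * 0.5926
P_betz = 6659261.2 W

6659261.2


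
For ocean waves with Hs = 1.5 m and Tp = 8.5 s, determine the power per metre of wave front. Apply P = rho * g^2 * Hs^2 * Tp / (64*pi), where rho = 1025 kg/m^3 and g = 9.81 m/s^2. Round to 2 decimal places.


Apply wave power formula:
  g^2 = 9.81^2 = 96.2361
  Hs^2 = 1.5^2 = 2.25
  Numerator = rho * g^2 * Hs^2 * Tp = 1025 * 96.2361 * 2.25 * 8.5 = 1886528.3
  Denominator = 64 * pi = 201.0619
  P = 1886528.3 / 201.0619 = 9382.82 W/m

9382.82


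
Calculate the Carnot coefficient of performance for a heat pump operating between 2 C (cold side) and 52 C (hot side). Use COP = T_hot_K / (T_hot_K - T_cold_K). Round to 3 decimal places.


Convert to Kelvin:
  T_hot = 52 + 273.15 = 325.15 K
  T_cold = 2 + 273.15 = 275.15 K
Apply Carnot COP formula:
  COP = T_hot_K / (T_hot_K - T_cold_K) = 325.15 / 50.0
  COP = 6.503

6.503


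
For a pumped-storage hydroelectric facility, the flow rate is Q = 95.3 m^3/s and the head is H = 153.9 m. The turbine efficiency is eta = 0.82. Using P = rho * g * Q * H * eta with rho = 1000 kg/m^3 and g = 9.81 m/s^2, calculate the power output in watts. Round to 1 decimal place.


Apply the hydropower formula P = rho * g * Q * H * eta
rho * g = 1000 * 9.81 = 9810.0
P = 9810.0 * 95.3 * 153.9 * 0.82
P = 117981626.8 W

117981626.8


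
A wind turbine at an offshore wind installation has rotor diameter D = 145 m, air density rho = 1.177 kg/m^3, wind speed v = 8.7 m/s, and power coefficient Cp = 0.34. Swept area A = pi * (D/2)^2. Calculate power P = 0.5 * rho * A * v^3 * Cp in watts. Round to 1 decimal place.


Step 1 -- Compute swept area:
  A = pi * (D/2)^2 = pi * (145/2)^2 = 16513.0 m^2
Step 2 -- Apply wind power equation:
  P = 0.5 * rho * A * v^3 * Cp
  v^3 = 8.7^3 = 658.503
  P = 0.5 * 1.177 * 16513.0 * 658.503 * 0.34
  P = 2175750.2 W

2175750.2


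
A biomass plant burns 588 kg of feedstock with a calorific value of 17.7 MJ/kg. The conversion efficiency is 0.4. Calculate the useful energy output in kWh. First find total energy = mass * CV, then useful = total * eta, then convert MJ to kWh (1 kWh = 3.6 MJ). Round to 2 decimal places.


Total energy = mass * CV = 588 * 17.7 = 10407.6 MJ
Useful energy = total * eta = 10407.6 * 0.4 = 4163.04 MJ
Convert to kWh: 4163.04 / 3.6
Useful energy = 1156.40 kWh

1156.40


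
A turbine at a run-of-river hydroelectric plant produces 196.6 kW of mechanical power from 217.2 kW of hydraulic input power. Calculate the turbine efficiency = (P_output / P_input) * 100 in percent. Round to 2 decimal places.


Turbine efficiency = (output power / input power) * 100
eta = (196.6 / 217.2) * 100
eta = 90.52%

90.52


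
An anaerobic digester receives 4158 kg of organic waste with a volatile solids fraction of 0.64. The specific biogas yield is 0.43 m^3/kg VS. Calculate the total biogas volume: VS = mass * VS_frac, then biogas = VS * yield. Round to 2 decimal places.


Compute volatile solids:
  VS = mass * VS_fraction = 4158 * 0.64 = 2661.12 kg
Calculate biogas volume:
  Biogas = VS * specific_yield = 2661.12 * 0.43
  Biogas = 1144.28 m^3

1144.28


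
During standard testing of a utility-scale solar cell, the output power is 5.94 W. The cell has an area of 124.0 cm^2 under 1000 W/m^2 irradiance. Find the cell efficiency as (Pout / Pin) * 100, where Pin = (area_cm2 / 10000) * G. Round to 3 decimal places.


First compute the input power:
  Pin = area_cm2 / 10000 * G = 124.0 / 10000 * 1000 = 12.4 W
Then compute efficiency:
  Efficiency = (Pout / Pin) * 100 = (5.94 / 12.4) * 100
  Efficiency = 47.903%

47.903


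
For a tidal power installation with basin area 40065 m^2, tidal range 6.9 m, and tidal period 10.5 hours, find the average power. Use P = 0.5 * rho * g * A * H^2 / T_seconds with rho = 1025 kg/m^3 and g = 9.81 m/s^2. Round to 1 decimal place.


Convert period to seconds: T = 10.5 * 3600 = 37800.0 s
H^2 = 6.9^2 = 47.61
P = 0.5 * rho * g * A * H^2 / T
P = 0.5 * 1025 * 9.81 * 40065 * 47.61 / 37800.0
P = 253708.1 W

253708.1


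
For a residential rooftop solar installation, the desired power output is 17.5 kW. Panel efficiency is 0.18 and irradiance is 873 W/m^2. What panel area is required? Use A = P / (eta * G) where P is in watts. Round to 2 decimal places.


Convert target power to watts: P = 17.5 * 1000 = 17500.0 W
Compute denominator: eta * G = 0.18 * 873 = 157.14
Required area A = P / (eta * G) = 17500.0 / 157.14
A = 111.37 m^2

111.37


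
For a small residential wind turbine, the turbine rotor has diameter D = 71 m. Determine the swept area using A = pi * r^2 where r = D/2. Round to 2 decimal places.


Compute the rotor radius:
  r = D / 2 = 71 / 2 = 35.5 m
Calculate swept area:
  A = pi * r^2 = pi * 35.5^2
  A = 3959.19 m^2

3959.19


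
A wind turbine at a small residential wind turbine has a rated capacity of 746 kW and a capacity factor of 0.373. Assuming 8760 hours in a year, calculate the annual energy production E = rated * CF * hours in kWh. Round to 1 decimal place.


Annual energy = rated_kW * capacity_factor * hours_per_year
Given: P_rated = 746 kW, CF = 0.373, hours = 8760
E = 746 * 0.373 * 8760
E = 2437540.1 kWh

2437540.1


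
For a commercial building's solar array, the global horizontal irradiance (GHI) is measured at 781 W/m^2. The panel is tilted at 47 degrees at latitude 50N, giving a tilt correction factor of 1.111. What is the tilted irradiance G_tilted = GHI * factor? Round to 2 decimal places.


Identify the given values:
  GHI = 781 W/m^2, tilt correction factor = 1.111
Apply the formula G_tilted = GHI * factor:
  G_tilted = 781 * 1.111
  G_tilted = 867.69 W/m^2

867.69


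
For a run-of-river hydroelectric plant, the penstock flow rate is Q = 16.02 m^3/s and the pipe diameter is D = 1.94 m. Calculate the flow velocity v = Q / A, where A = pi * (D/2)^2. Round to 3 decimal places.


Compute pipe cross-sectional area:
  A = pi * (D/2)^2 = pi * (1.94/2)^2 = 2.9559 m^2
Calculate velocity:
  v = Q / A = 16.02 / 2.9559
  v = 5.420 m/s

5.420


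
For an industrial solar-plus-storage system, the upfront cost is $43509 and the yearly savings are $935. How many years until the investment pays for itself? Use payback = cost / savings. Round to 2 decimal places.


Simple payback period = initial cost / annual savings
Payback = 43509 / 935
Payback = 46.53 years

46.53


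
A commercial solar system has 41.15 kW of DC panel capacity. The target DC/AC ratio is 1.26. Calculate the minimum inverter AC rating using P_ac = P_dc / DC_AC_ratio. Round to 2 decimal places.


The inverter AC capacity is determined by the DC/AC ratio.
Given: P_dc = 41.15 kW, DC/AC ratio = 1.26
P_ac = P_dc / ratio = 41.15 / 1.26
P_ac = 32.66 kW

32.66


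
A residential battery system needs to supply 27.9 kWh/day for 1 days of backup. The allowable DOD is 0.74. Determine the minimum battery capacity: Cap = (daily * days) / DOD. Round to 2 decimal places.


Total energy needed = daily * days = 27.9 * 1 = 27.9 kWh
Account for depth of discharge:
  Cap = total_energy / DOD = 27.9 / 0.74
  Cap = 37.70 kWh

37.70


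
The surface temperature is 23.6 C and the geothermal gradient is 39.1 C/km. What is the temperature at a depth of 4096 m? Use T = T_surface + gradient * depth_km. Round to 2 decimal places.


Convert depth to km: 4096 / 1000 = 4.096 km
Temperature increase = gradient * depth_km = 39.1 * 4.096 = 160.15 C
Temperature at depth = T_surface + delta_T = 23.6 + 160.15
T = 183.75 C

183.75


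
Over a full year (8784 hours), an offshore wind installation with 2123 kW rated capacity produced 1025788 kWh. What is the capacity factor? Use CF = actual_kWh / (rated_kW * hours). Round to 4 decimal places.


Capacity factor = actual output / maximum possible output
Maximum possible = rated * hours = 2123 * 8784 = 18648432 kWh
CF = 1025788 / 18648432
CF = 0.0550

0.0550


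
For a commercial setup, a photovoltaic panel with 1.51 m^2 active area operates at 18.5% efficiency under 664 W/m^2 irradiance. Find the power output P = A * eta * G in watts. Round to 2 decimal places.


Use the solar power formula P = A * eta * G.
Given: A = 1.51 m^2, eta = 0.185, G = 664 W/m^2
P = 1.51 * 0.185 * 664
P = 185.49 W

185.49


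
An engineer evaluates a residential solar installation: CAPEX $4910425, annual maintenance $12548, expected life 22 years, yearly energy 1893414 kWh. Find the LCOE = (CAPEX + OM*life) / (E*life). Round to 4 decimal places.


Total cost = CAPEX + OM * lifetime = 4910425 + 12548 * 22 = 4910425 + 276056 = 5186481
Total generation = annual * lifetime = 1893414 * 22 = 41655108 kWh
LCOE = 5186481 / 41655108
LCOE = 0.1245 $/kWh

0.1245


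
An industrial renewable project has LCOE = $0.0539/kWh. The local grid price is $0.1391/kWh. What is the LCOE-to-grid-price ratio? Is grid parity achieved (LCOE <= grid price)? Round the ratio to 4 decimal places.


Compare LCOE to grid price:
  LCOE = $0.0539/kWh, Grid price = $0.1391/kWh
  Ratio = LCOE / grid_price = 0.0539 / 0.1391 = 0.3875
  Grid parity achieved (ratio <= 1)? yes

0.3875


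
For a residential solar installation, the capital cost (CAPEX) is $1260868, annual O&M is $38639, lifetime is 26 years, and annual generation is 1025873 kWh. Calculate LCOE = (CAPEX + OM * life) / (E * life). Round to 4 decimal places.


Total cost = CAPEX + OM * lifetime = 1260868 + 38639 * 26 = 1260868 + 1004614 = 2265482
Total generation = annual * lifetime = 1025873 * 26 = 26672698 kWh
LCOE = 2265482 / 26672698
LCOE = 0.0849 $/kWh

0.0849


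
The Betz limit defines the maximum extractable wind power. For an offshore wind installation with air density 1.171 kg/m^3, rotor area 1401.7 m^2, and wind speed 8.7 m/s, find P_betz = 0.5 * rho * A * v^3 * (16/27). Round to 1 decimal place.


The Betz coefficient Cp_max = 16/27 = 0.5926
v^3 = 8.7^3 = 658.503
P_betz = 0.5 * rho * A * v^3 * Cp_max
P_betz = 0.5 * 1.171 * 1401.7 * 658.503 * 0.5926
P_betz = 320255.0 W

320255.0


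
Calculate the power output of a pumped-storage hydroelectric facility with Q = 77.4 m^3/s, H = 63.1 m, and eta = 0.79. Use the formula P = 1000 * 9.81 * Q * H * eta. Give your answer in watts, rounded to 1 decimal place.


Apply the hydropower formula P = rho * g * Q * H * eta
rho * g = 1000 * 9.81 = 9810.0
P = 9810.0 * 77.4 * 63.1 * 0.79
P = 37850046.6 W

37850046.6


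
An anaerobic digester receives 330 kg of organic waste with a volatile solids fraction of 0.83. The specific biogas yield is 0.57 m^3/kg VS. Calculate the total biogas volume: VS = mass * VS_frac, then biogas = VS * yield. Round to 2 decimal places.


Compute volatile solids:
  VS = mass * VS_fraction = 330 * 0.83 = 273.9 kg
Calculate biogas volume:
  Biogas = VS * specific_yield = 273.9 * 0.57
  Biogas = 156.12 m^3

156.12


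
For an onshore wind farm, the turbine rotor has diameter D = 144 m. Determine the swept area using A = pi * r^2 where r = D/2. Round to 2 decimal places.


Compute the rotor radius:
  r = D / 2 = 144 / 2 = 72.0 m
Calculate swept area:
  A = pi * r^2 = pi * 72.0^2
  A = 16286.02 m^2

16286.02


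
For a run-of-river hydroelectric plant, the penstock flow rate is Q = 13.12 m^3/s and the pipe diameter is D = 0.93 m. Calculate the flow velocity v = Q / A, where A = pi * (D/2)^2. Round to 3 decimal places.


Compute pipe cross-sectional area:
  A = pi * (D/2)^2 = pi * (0.93/2)^2 = 0.6793 m^2
Calculate velocity:
  v = Q / A = 13.12 / 0.6793
  v = 19.314 m/s

19.314


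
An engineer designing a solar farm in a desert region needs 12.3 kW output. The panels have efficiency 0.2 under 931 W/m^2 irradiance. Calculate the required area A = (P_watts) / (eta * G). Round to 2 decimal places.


Convert target power to watts: P = 12.3 * 1000 = 12300.0 W
Compute denominator: eta * G = 0.2 * 931 = 186.2
Required area A = P / (eta * G) = 12300.0 / 186.2
A = 66.06 m^2

66.06


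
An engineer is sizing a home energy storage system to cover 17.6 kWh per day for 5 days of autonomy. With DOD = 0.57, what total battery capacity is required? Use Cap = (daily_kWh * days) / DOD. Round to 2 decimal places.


Total energy needed = daily * days = 17.6 * 5 = 88.0 kWh
Account for depth of discharge:
  Cap = total_energy / DOD = 88.0 / 0.57
  Cap = 154.39 kWh

154.39


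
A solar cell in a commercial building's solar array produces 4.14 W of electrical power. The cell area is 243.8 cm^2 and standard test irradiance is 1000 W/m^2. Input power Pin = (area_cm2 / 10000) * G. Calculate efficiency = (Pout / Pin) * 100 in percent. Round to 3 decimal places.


First compute the input power:
  Pin = area_cm2 / 10000 * G = 243.8 / 10000 * 1000 = 24.38 W
Then compute efficiency:
  Efficiency = (Pout / Pin) * 100 = (4.14 / 24.38) * 100
  Efficiency = 16.981%

16.981


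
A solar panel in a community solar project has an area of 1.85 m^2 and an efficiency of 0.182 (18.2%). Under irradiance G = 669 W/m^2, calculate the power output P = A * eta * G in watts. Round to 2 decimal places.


Use the solar power formula P = A * eta * G.
Given: A = 1.85 m^2, eta = 0.182, G = 669 W/m^2
P = 1.85 * 0.182 * 669
P = 225.25 W

225.25


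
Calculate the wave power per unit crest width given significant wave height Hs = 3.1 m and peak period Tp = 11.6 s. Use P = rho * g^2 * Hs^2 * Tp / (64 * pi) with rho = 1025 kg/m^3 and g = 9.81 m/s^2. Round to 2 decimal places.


Apply wave power formula:
  g^2 = 9.81^2 = 96.2361
  Hs^2 = 3.1^2 = 9.61
  Numerator = rho * g^2 * Hs^2 * Tp = 1025 * 96.2361 * 9.61 * 11.6 = 10996215.87
  Denominator = 64 * pi = 201.0619
  P = 10996215.87 / 201.0619 = 54690.69 W/m

54690.69


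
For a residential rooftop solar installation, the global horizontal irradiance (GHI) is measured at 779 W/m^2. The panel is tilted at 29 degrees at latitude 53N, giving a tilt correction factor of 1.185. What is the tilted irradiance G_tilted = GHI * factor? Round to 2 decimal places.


Identify the given values:
  GHI = 779 W/m^2, tilt correction factor = 1.185
Apply the formula G_tilted = GHI * factor:
  G_tilted = 779 * 1.185
  G_tilted = 923.12 W/m^2

923.12


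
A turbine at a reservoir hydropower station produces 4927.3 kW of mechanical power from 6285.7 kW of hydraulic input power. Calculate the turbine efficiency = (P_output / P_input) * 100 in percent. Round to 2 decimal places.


Turbine efficiency = (output power / input power) * 100
eta = (4927.3 / 6285.7) * 100
eta = 78.39%

78.39


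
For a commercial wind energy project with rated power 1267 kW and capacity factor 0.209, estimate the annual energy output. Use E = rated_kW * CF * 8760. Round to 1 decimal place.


Annual energy = rated_kW * capacity_factor * hours_per_year
Given: P_rated = 1267 kW, CF = 0.209, hours = 8760
E = 1267 * 0.209 * 8760
E = 2319674.3 kWh

2319674.3


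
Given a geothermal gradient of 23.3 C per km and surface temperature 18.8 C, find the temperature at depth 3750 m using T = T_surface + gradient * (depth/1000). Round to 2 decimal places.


Convert depth to km: 3750 / 1000 = 3.75 km
Temperature increase = gradient * depth_km = 23.3 * 3.75 = 87.38 C
Temperature at depth = T_surface + delta_T = 18.8 + 87.38
T = 106.18 C

106.18


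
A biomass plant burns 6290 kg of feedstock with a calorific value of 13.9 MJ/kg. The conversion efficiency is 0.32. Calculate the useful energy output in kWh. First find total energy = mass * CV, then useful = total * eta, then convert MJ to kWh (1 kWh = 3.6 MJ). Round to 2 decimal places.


Total energy = mass * CV = 6290 * 13.9 = 87431.0 MJ
Useful energy = total * eta = 87431.0 * 0.32 = 27977.92 MJ
Convert to kWh: 27977.92 / 3.6
Useful energy = 7771.64 kWh

7771.64


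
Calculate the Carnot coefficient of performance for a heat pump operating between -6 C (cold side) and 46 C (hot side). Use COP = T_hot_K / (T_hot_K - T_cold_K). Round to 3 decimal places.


Convert to Kelvin:
  T_hot = 46 + 273.15 = 319.15 K
  T_cold = -6 + 273.15 = 267.15 K
Apply Carnot COP formula:
  COP = T_hot_K / (T_hot_K - T_cold_K) = 319.15 / 52.0
  COP = 6.138

6.138


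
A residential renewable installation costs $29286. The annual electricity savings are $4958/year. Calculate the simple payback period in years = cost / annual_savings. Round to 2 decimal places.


Simple payback period = initial cost / annual savings
Payback = 29286 / 4958
Payback = 5.91 years

5.91


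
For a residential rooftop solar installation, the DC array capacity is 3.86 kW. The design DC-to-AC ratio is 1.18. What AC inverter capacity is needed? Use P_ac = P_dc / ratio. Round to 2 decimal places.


The inverter AC capacity is determined by the DC/AC ratio.
Given: P_dc = 3.86 kW, DC/AC ratio = 1.18
P_ac = P_dc / ratio = 3.86 / 1.18
P_ac = 3.27 kW

3.27


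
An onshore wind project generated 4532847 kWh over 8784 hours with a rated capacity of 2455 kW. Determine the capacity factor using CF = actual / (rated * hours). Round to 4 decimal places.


Capacity factor = actual output / maximum possible output
Maximum possible = rated * hours = 2455 * 8784 = 21564720 kWh
CF = 4532847 / 21564720
CF = 0.2102

0.2102


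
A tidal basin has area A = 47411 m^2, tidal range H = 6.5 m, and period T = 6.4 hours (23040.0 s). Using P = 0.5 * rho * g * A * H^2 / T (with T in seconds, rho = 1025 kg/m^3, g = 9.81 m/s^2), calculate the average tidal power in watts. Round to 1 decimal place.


Convert period to seconds: T = 6.4 * 3600 = 23040.0 s
H^2 = 6.5^2 = 42.25
P = 0.5 * rho * g * A * H^2 / T
P = 0.5 * 1025 * 9.81 * 47411 * 42.25 / 23040.0
P = 437105.5 W

437105.5


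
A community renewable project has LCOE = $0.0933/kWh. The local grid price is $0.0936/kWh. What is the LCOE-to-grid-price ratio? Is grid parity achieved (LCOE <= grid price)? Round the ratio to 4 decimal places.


Compare LCOE to grid price:
  LCOE = $0.0933/kWh, Grid price = $0.0936/kWh
  Ratio = LCOE / grid_price = 0.0933 / 0.0936 = 0.9968
  Grid parity achieved (ratio <= 1)? yes

0.9968


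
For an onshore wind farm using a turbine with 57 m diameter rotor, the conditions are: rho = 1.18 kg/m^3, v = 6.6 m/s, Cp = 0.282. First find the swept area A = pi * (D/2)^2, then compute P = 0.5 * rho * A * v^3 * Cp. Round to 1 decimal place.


Step 1 -- Compute swept area:
  A = pi * (D/2)^2 = pi * (57/2)^2 = 2551.76 m^2
Step 2 -- Apply wind power equation:
  P = 0.5 * rho * A * v^3 * Cp
  v^3 = 6.6^3 = 287.496
  P = 0.5 * 1.18 * 2551.76 * 287.496 * 0.282
  P = 122059.8 W

122059.8


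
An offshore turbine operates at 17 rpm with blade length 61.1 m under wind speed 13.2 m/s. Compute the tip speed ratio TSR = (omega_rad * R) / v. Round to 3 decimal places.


Convert rotational speed to rad/s:
  omega = 17 * 2 * pi / 60 = 1.7802 rad/s
Compute tip speed:
  v_tip = omega * R = 1.7802 * 61.1 = 108.772 m/s
Tip speed ratio:
  TSR = v_tip / v_wind = 108.772 / 13.2 = 8.240

8.240


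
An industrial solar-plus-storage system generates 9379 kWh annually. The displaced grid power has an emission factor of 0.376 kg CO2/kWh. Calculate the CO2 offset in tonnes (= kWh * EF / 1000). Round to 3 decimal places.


CO2 offset in kg = generation * emission_factor
CO2 offset = 9379 * 0.376 = 3526.5 kg
Convert to tonnes:
  CO2 offset = 3526.5 / 1000 = 3.527 tonnes

3.527


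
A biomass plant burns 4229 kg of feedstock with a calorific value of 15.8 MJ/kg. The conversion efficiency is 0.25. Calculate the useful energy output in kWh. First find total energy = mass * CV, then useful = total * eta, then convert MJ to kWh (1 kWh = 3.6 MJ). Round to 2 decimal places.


Total energy = mass * CV = 4229 * 15.8 = 66818.2 MJ
Useful energy = total * eta = 66818.2 * 0.25 = 16704.55 MJ
Convert to kWh: 16704.55 / 3.6
Useful energy = 4640.15 kWh

4640.15


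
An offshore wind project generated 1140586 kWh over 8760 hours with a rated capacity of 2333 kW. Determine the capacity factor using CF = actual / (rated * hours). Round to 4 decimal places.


Capacity factor = actual output / maximum possible output
Maximum possible = rated * hours = 2333 * 8760 = 20437080 kWh
CF = 1140586 / 20437080
CF = 0.0558

0.0558


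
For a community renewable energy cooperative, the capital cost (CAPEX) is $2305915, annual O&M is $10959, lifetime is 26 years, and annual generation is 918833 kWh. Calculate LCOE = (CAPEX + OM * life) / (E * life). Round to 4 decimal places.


Total cost = CAPEX + OM * lifetime = 2305915 + 10959 * 26 = 2305915 + 284934 = 2590849
Total generation = annual * lifetime = 918833 * 26 = 23889658 kWh
LCOE = 2590849 / 23889658
LCOE = 0.1085 $/kWh

0.1085


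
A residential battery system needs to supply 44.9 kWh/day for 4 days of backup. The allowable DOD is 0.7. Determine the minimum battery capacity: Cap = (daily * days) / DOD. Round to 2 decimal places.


Total energy needed = daily * days = 44.9 * 4 = 179.6 kWh
Account for depth of discharge:
  Cap = total_energy / DOD = 179.6 / 0.7
  Cap = 256.57 kWh

256.57


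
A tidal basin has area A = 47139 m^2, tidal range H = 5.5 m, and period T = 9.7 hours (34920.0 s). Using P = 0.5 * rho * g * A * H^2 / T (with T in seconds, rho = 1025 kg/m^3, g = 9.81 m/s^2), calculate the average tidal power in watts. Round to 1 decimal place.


Convert period to seconds: T = 9.7 * 3600 = 34920.0 s
H^2 = 5.5^2 = 30.25
P = 0.5 * rho * g * A * H^2 / T
P = 0.5 * 1025 * 9.81 * 47139 * 30.25 / 34920.0
P = 205302.6 W

205302.6


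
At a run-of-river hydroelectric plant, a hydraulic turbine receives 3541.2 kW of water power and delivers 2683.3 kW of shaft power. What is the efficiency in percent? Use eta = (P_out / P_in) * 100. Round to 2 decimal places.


Turbine efficiency = (output power / input power) * 100
eta = (2683.3 / 3541.2) * 100
eta = 75.77%

75.77


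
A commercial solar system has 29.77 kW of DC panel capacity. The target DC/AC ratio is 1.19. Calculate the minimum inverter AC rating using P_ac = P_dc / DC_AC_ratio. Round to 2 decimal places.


The inverter AC capacity is determined by the DC/AC ratio.
Given: P_dc = 29.77 kW, DC/AC ratio = 1.19
P_ac = P_dc / ratio = 29.77 / 1.19
P_ac = 25.02 kW

25.02


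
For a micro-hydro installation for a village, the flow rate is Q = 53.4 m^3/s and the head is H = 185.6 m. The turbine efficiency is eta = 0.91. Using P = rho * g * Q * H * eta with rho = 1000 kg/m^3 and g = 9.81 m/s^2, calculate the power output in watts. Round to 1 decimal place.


Apply the hydropower formula P = rho * g * Q * H * eta
rho * g = 1000 * 9.81 = 9810.0
P = 9810.0 * 53.4 * 185.6 * 0.91
P = 88476845.2 W

88476845.2


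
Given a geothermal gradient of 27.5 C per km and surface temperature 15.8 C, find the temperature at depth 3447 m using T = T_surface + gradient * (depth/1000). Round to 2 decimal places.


Convert depth to km: 3447 / 1000 = 3.447 km
Temperature increase = gradient * depth_km = 27.5 * 3.447 = 94.79 C
Temperature at depth = T_surface + delta_T = 15.8 + 94.79
T = 110.59 C

110.59


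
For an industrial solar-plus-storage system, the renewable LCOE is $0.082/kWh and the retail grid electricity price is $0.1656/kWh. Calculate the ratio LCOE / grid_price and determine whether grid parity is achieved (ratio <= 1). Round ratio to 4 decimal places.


Compare LCOE to grid price:
  LCOE = $0.082/kWh, Grid price = $0.1656/kWh
  Ratio = LCOE / grid_price = 0.082 / 0.1656 = 0.4952
  Grid parity achieved (ratio <= 1)? yes

0.4952


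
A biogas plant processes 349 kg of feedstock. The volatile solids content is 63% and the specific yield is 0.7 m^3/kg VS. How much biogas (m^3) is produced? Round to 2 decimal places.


Compute volatile solids:
  VS = mass * VS_fraction = 349 * 0.63 = 219.87 kg
Calculate biogas volume:
  Biogas = VS * specific_yield = 219.87 * 0.7
  Biogas = 153.91 m^3

153.91


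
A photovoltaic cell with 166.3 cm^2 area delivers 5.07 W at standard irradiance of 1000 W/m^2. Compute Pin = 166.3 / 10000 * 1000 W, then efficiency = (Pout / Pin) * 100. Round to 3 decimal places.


First compute the input power:
  Pin = area_cm2 / 10000 * G = 166.3 / 10000 * 1000 = 16.63 W
Then compute efficiency:
  Efficiency = (Pout / Pin) * 100 = (5.07 / 16.63) * 100
  Efficiency = 30.487%

30.487


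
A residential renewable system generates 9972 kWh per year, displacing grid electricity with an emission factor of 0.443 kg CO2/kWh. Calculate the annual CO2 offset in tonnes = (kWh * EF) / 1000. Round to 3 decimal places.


CO2 offset in kg = generation * emission_factor
CO2 offset = 9972 * 0.443 = 4417.6 kg
Convert to tonnes:
  CO2 offset = 4417.6 / 1000 = 4.418 tonnes

4.418


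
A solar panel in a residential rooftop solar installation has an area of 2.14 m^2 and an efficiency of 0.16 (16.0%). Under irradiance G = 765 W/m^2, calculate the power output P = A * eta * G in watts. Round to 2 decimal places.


Use the solar power formula P = A * eta * G.
Given: A = 2.14 m^2, eta = 0.16, G = 765 W/m^2
P = 2.14 * 0.16 * 765
P = 261.94 W

261.94


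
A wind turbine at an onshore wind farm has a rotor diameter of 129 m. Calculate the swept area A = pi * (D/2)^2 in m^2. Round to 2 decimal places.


Compute the rotor radius:
  r = D / 2 = 129 / 2 = 64.5 m
Calculate swept area:
  A = pi * r^2 = pi * 64.5^2
  A = 13069.81 m^2

13069.81


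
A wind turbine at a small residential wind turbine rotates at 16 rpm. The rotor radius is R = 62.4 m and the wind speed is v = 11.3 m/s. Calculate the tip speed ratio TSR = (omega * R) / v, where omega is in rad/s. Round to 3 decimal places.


Convert rotational speed to rad/s:
  omega = 16 * 2 * pi / 60 = 1.6755 rad/s
Compute tip speed:
  v_tip = omega * R = 1.6755 * 62.4 = 104.552 m/s
Tip speed ratio:
  TSR = v_tip / v_wind = 104.552 / 11.3 = 9.252

9.252


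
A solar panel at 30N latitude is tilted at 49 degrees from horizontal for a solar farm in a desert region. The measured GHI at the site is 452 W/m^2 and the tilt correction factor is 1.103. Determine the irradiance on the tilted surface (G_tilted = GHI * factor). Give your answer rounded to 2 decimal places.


Identify the given values:
  GHI = 452 W/m^2, tilt correction factor = 1.103
Apply the formula G_tilted = GHI * factor:
  G_tilted = 452 * 1.103
  G_tilted = 498.56 W/m^2

498.56


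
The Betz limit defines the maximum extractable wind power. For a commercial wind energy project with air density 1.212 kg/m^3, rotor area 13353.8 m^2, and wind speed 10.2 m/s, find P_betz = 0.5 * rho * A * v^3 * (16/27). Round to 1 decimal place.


The Betz coefficient Cp_max = 16/27 = 0.5926
v^3 = 10.2^3 = 1061.208
P_betz = 0.5 * rho * A * v^3 * Cp_max
P_betz = 0.5 * 1.212 * 13353.8 * 1061.208 * 0.5926
P_betz = 5089020.8 W

5089020.8


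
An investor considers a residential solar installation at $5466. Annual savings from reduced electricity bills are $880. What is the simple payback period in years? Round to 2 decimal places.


Simple payback period = initial cost / annual savings
Payback = 5466 / 880
Payback = 6.21 years

6.21


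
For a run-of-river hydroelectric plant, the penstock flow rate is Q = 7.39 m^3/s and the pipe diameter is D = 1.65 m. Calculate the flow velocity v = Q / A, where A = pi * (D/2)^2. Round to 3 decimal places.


Compute pipe cross-sectional area:
  A = pi * (D/2)^2 = pi * (1.65/2)^2 = 2.1382 m^2
Calculate velocity:
  v = Q / A = 7.39 / 2.1382
  v = 3.456 m/s

3.456


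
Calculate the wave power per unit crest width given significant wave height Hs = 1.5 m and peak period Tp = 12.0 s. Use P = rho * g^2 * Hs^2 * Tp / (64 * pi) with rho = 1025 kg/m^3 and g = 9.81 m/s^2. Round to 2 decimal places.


Apply wave power formula:
  g^2 = 9.81^2 = 96.2361
  Hs^2 = 1.5^2 = 2.25
  Numerator = rho * g^2 * Hs^2 * Tp = 1025 * 96.2361 * 2.25 * 12.0 = 2663334.07
  Denominator = 64 * pi = 201.0619
  P = 2663334.07 / 201.0619 = 13246.34 W/m

13246.34


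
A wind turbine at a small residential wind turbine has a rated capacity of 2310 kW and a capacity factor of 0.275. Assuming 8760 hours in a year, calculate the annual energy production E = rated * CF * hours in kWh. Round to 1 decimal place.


Annual energy = rated_kW * capacity_factor * hours_per_year
Given: P_rated = 2310 kW, CF = 0.275, hours = 8760
E = 2310 * 0.275 * 8760
E = 5564790.0 kWh

5564790.0


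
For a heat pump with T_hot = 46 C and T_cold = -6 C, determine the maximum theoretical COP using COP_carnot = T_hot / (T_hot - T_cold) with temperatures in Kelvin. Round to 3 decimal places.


Convert to Kelvin:
  T_hot = 46 + 273.15 = 319.15 K
  T_cold = -6 + 273.15 = 267.15 K
Apply Carnot COP formula:
  COP = T_hot_K / (T_hot_K - T_cold_K) = 319.15 / 52.0
  COP = 6.138

6.138


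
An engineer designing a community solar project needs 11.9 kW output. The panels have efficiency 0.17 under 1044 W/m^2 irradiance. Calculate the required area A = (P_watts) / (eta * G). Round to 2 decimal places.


Convert target power to watts: P = 11.9 * 1000 = 11900.0 W
Compute denominator: eta * G = 0.17 * 1044 = 177.48
Required area A = P / (eta * G) = 11900.0 / 177.48
A = 67.05 m^2

67.05


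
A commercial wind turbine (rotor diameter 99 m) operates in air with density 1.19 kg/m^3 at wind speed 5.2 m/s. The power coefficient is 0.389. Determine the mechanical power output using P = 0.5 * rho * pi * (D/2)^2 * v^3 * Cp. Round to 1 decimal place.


Step 1 -- Compute swept area:
  A = pi * (D/2)^2 = pi * (99/2)^2 = 7697.69 m^2
Step 2 -- Apply wind power equation:
  P = 0.5 * rho * A * v^3 * Cp
  v^3 = 5.2^3 = 140.608
  P = 0.5 * 1.19 * 7697.69 * 140.608 * 0.389
  P = 250516.8 W

250516.8


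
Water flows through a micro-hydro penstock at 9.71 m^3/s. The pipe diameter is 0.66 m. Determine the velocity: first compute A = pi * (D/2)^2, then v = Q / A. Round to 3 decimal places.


Compute pipe cross-sectional area:
  A = pi * (D/2)^2 = pi * (0.66/2)^2 = 0.3421 m^2
Calculate velocity:
  v = Q / A = 9.71 / 0.3421
  v = 28.382 m/s

28.382


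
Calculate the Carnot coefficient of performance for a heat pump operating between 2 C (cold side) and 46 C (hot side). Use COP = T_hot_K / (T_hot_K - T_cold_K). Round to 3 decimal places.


Convert to Kelvin:
  T_hot = 46 + 273.15 = 319.15 K
  T_cold = 2 + 273.15 = 275.15 K
Apply Carnot COP formula:
  COP = T_hot_K / (T_hot_K - T_cold_K) = 319.15 / 44.0
  COP = 7.253

7.253


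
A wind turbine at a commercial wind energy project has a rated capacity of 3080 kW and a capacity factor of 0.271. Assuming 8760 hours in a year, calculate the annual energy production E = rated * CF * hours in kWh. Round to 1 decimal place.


Annual energy = rated_kW * capacity_factor * hours_per_year
Given: P_rated = 3080 kW, CF = 0.271, hours = 8760
E = 3080 * 0.271 * 8760
E = 7311796.8 kWh

7311796.8


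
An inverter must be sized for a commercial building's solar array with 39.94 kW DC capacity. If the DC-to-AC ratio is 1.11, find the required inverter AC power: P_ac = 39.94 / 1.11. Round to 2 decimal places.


The inverter AC capacity is determined by the DC/AC ratio.
Given: P_dc = 39.94 kW, DC/AC ratio = 1.11
P_ac = P_dc / ratio = 39.94 / 1.11
P_ac = 35.98 kW

35.98


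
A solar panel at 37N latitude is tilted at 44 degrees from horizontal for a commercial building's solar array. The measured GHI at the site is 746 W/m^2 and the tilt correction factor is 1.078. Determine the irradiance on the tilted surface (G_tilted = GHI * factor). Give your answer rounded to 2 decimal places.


Identify the given values:
  GHI = 746 W/m^2, tilt correction factor = 1.078
Apply the formula G_tilted = GHI * factor:
  G_tilted = 746 * 1.078
  G_tilted = 804.19 W/m^2

804.19


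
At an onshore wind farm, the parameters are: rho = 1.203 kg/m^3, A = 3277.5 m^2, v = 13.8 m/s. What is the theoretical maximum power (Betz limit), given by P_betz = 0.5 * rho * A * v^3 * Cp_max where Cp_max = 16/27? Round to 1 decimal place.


The Betz coefficient Cp_max = 16/27 = 0.5926
v^3 = 13.8^3 = 2628.072
P_betz = 0.5 * rho * A * v^3 * Cp_max
P_betz = 0.5 * 1.203 * 3277.5 * 2628.072 * 0.5926
P_betz = 3070236.4 W

3070236.4


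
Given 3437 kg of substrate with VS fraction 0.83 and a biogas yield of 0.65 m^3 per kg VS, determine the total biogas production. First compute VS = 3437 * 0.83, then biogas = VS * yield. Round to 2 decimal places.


Compute volatile solids:
  VS = mass * VS_fraction = 3437 * 0.83 = 2852.71 kg
Calculate biogas volume:
  Biogas = VS * specific_yield = 2852.71 * 0.65
  Biogas = 1854.26 m^3

1854.26


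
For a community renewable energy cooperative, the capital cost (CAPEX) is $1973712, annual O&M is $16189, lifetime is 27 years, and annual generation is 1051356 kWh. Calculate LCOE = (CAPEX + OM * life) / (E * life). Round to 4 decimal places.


Total cost = CAPEX + OM * lifetime = 1973712 + 16189 * 27 = 1973712 + 437103 = 2410815
Total generation = annual * lifetime = 1051356 * 27 = 28386612 kWh
LCOE = 2410815 / 28386612
LCOE = 0.0849 $/kWh

0.0849


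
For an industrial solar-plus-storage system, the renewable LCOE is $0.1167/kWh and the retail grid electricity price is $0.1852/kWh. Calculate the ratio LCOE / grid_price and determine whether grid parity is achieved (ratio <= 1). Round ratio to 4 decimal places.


Compare LCOE to grid price:
  LCOE = $0.1167/kWh, Grid price = $0.1852/kWh
  Ratio = LCOE / grid_price = 0.1167 / 0.1852 = 0.6301
  Grid parity achieved (ratio <= 1)? yes

0.6301


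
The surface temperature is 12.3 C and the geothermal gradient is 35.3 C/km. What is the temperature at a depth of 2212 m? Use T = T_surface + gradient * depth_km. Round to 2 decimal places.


Convert depth to km: 2212 / 1000 = 2.212 km
Temperature increase = gradient * depth_km = 35.3 * 2.212 = 78.08 C
Temperature at depth = T_surface + delta_T = 12.3 + 78.08
T = 90.38 C

90.38


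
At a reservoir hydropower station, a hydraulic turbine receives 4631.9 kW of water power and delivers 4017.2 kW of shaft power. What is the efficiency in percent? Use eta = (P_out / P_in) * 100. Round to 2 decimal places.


Turbine efficiency = (output power / input power) * 100
eta = (4017.2 / 4631.9) * 100
eta = 86.73%

86.73


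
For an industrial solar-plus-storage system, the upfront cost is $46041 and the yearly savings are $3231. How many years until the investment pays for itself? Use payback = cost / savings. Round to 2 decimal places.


Simple payback period = initial cost / annual savings
Payback = 46041 / 3231
Payback = 14.25 years

14.25


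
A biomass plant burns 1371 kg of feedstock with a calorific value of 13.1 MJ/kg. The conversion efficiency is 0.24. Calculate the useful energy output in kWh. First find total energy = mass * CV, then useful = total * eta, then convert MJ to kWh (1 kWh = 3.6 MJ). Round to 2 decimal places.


Total energy = mass * CV = 1371 * 13.1 = 17960.1 MJ
Useful energy = total * eta = 17960.1 * 0.24 = 4310.42 MJ
Convert to kWh: 4310.42 / 3.6
Useful energy = 1197.34 kWh

1197.34


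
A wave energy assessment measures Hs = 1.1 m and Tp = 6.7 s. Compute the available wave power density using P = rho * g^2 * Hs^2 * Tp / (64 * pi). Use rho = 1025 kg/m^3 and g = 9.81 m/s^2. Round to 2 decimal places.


Apply wave power formula:
  g^2 = 9.81^2 = 96.2361
  Hs^2 = 1.1^2 = 1.21
  Numerator = rho * g^2 * Hs^2 * Tp = 1025 * 96.2361 * 1.21 * 6.7 = 799690.71
  Denominator = 64 * pi = 201.0619
  P = 799690.71 / 201.0619 = 3977.34 W/m

3977.34


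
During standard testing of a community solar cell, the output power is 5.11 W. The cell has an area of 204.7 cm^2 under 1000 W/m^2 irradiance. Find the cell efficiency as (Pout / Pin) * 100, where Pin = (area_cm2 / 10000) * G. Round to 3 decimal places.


First compute the input power:
  Pin = area_cm2 / 10000 * G = 204.7 / 10000 * 1000 = 20.47 W
Then compute efficiency:
  Efficiency = (Pout / Pin) * 100 = (5.11 / 20.47) * 100
  Efficiency = 24.963%

24.963


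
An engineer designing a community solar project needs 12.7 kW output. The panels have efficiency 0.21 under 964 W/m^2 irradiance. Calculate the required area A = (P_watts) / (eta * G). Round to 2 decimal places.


Convert target power to watts: P = 12.7 * 1000 = 12700.0 W
Compute denominator: eta * G = 0.21 * 964 = 202.44
Required area A = P / (eta * G) = 12700.0 / 202.44
A = 62.73 m^2

62.73


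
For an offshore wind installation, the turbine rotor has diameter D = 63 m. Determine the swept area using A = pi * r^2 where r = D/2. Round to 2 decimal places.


Compute the rotor radius:
  r = D / 2 = 63 / 2 = 31.5 m
Calculate swept area:
  A = pi * r^2 = pi * 31.5^2
  A = 3117.25 m^2

3117.25
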